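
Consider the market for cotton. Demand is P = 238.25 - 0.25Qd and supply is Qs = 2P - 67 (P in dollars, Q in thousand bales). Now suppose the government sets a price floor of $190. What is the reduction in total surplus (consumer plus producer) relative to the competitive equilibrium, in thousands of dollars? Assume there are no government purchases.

Rearranging demand gives Qd = 953 - 4P. In a free market, 953 - 4P = 2P - 67 gives the equilibrium P* = 170, Q* = 273.
Because the floor (190) lies above the market-clearing price, it is binding.
At P = 190: Qd = 953 - 4·190 = 193 and Qs = 2·190 - 67 = 313.
Quantity traded falls to 193. At Q = 193 the demand price is (953 - 193)/4 = 190 and the supply price is (67 + 193)/2 = 130.
Deadweight loss = ½ · (190 - 130) · (273 - 193) = ½ · 60 · 80 = 2400.

2400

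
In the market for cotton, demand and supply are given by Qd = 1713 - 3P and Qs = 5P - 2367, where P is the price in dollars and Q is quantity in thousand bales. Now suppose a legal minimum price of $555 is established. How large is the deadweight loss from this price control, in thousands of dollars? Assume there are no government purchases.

4860

Equilibrium: 1713 - 3P = 5P - 2367, so 4080 = 8P and P* = 510, Q* = 183.
Since 555 > 510, the floor is binding.
At P = 555: Qd = 1713 - 3·555 = 48 and Qs = 5·555 - 2367 = 408.
Quantity traded falls to 48. At Q = 48 the demand price is (1713 - 48)/3 = 555 and the supply price is (2367 + 48)/5 = 483.
Deadweight loss = ½ · (555 - 483) · (183 - 48) = ½ · 72 · 135 = 4860.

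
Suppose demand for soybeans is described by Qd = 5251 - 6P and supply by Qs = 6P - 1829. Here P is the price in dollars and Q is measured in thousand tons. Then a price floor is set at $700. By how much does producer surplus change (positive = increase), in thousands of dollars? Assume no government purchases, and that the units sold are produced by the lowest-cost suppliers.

79310

Without the control the market clears where 5251 - 6P = 6P - 1829, i.e. P* = 590 and Q* = 1711.
Because the floor (700) lies above the market-clearing price, it is binding.
At P = 700: Qd = 5251 - 6·700 = 1051 and Qs = 6·700 - 1829 = 2371.
Producer surplus without the control is ½ · (590 - 1829/6) · 1711 = 2927521/12.
With the floor, 1051 units are sold at 700. The supply price at Q = 1051 is 480, so PS = ½ · [(700 - 1829/6) + (700 - 480)] · 1051 = 3879241/12.
Change in producer surplus = 3879241/12 - 2927521/12 = 79310.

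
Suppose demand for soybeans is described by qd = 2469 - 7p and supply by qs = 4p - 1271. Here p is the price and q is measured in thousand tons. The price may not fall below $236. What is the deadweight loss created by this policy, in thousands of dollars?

Setting quantity demanded equal to quantity supplied, 2469 - 7p = 4p - 1271, gives p* = 340 and q* = 89.
The floor of 236 is below the equilibrium price 340, so it is not binding; the market clears at p* = 340, q* = 89.
Since the control does not bind, no trades are prevented and deadweight loss is zero.

0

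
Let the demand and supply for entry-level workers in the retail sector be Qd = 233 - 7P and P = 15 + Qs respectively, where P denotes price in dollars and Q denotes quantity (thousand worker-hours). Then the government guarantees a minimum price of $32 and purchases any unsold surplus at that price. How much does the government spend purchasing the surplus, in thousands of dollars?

256

Rearranging supply gives Qs = P - 15. Without the control the market clears where 233 - 7P = P - 15, i.e. P* = 31 and Q* = 16.
Because the floor (32) lies above the market-clearing price, it is binding.
At P = 32: Qd = 233 - 7·32 = 9 and Qs = 32 - 15 = 17.
Surplus = Qs - Qd = 8.
Government expenditure = surplus × support price = 8 × 32 = 256.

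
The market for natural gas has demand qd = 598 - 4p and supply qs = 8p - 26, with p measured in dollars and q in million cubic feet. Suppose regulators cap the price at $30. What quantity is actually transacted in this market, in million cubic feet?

214

In a free market, 598 - 4p = 8p - 26 gives the equilibrium p* = 52, q* = 390.
The ceiling of 30 is below the equilibrium price 52, so it binds.
At p = 30: qd = 598 - 4·30 = 478 and qs = 8·30 - 26 = 214.
The quantity actually transacted is the short side, supply: 214.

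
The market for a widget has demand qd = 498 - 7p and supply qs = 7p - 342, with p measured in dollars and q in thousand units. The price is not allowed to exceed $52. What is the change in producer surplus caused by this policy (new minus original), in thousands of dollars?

-400

Without the control the market clears where 498 - 7p = 7p - 342, i.e. p* = 60 and q* = 78.
The ceiling of 52 is below the equilibrium price 60, so it binds.
At p = 52: qd = 498 - 7·52 = 134 and qs = 7·52 - 342 = 22.
Producer surplus without the control is ½ · (60 - 342/7) · 78 = 3042/7.
With the ceiling, producers sell 22 units at 52, so PS = ½ · (52 - 342/7) · 22 = 242/7.
Change in producer surplus = 242/7 - 3042/7 = -400.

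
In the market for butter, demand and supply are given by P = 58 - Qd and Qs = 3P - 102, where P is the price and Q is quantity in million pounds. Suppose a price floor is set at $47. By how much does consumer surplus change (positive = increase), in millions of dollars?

-101.5

Rearranging demand gives Qd = 58 - P. In a free market, 58 - P = 3P - 102 gives the equilibrium P* = 40, Q* = 18.
Since 47 > 40, the floor is binding.
At P = 47: Qd = 58 - 47 = 11 and Qs = 3·47 - 102 = 39.
Consumer surplus without the control is ½ · (58 - 40) · 18 = 162.
With the floor, consumers buy 11 units at 47, so CS = ½ · (58 - 47) · 11 = 60.5.
Change in consumer surplus = 60.5 - 162 = -101.5.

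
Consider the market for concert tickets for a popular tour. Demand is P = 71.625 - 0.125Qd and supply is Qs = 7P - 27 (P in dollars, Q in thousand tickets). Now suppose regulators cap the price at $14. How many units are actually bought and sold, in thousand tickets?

71

Rearranging demand gives Qd = 573 - 8P. Equilibrium: 573 - 8P = 7P - 27, so 600 = 15P and P* = 40, Q* = 253.
Since 14 < 40, the ceiling is binding.
At P = 14: Qd = 573 - 8·14 = 461 and Qs = 7·14 - 27 = 71.
The quantity actually transacted is the short side, supply: 71.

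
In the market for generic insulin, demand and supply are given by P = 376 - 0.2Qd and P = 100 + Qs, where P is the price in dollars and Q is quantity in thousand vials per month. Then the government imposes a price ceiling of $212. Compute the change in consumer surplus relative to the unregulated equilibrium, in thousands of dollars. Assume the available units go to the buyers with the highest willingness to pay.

Rearranging demand gives Qd = 1880 - 5P; rearranging supply gives Qs = P - 100. Equilibrium: 1880 - 5P = P - 100, so 1980 = 6P and P* = 330, Q* = 230.
Since 212 < 330, the ceiling is binding.
At P = 212: Qd = 1880 - 5·212 = 820 and Qs = 212 - 100 = 112.
Consumer surplus without the control is ½ · (376 - 330) · 230 = 5290.
With the ceiling, 112 units are sold at 212 (assume they go to the highest-value buyers). The demand price at Q = 112 is 353.6, so CS = ½ · [(376 - 212) + (353.6 - 212)] · 112 = 17113.6.
Change in consumer surplus = 17113.6 - 5290 = 11823.6.

11823.6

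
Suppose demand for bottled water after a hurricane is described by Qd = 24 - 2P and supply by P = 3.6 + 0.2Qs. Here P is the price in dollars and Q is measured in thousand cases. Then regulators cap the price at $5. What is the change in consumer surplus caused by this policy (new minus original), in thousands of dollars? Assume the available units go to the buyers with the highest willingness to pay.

0.75

Rearranging supply gives Qs = 5P - 18. In a free market, 24 - 2P = 5P - 18 gives the equilibrium P* = 6, Q* = 12.
Because the ceiling (5) lies below the market-clearing price, it is binding.
At P = 5: Qd = 24 - 2·5 = 14 and Qs = 5·5 - 18 = 7.
Consumer surplus without the control is ½ · (12 - 6) · 12 = 36.
With the ceiling, 7 units are sold at 5 (assume they go to the highest-value buyers). The demand price at Q = 7 is 8.5, so CS = ½ · [(12 - 5) + (8.5 - 5)] · 7 = 36.75.
Change in consumer surplus = 36.75 - 36 = 0.75.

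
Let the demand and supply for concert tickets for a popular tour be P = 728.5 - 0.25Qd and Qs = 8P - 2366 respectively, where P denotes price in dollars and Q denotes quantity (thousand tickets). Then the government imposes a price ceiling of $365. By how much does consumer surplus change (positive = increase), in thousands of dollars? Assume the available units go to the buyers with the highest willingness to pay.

Rearranging demand gives Qd = 2914 - 4P. In a free market, 2914 - 4P = 8P - 2366 gives the equilibrium P* = 440, Q* = 1154.
Since 365 < 440, the ceiling is binding.
At P = 365: Qd = 2914 - 4·365 = 1454 and Qs = 8·365 - 2366 = 554.
Consumer surplus without the control is ½ · (728.5 - 440) · 1154 = 166464.5.
With the ceiling, 554 units are sold at 365 (assume they go to the highest-value buyers). The demand price at Q = 554 is 590, so CS = ½ · [(728.5 - 365) + (590 - 365)] · 554 = 163014.5.
Change in consumer surplus = 163014.5 - 166464.5 = -3450.

-3450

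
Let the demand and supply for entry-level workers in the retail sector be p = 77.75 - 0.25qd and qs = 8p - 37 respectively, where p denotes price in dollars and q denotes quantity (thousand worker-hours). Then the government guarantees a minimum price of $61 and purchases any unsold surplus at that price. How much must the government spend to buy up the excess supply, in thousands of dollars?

Rearranging demand gives qd = 311 - 4p. Without the control the market clears where 311 - 4p = 8p - 37, i.e. p* = 29 and q* = 195.
Because the floor (61) lies above the market-clearing price, it is binding.
At p = 61: qd = 311 - 4·61 = 67 and qs = 8·61 - 37 = 451.
Surplus = qs - qd = 384.
Government expenditure = surplus × support price = 384 × 61 = 23424.

23424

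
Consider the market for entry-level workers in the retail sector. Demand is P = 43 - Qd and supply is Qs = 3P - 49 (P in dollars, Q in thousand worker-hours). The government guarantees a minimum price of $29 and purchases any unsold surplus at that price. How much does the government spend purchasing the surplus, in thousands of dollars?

696

Rearranging demand gives Qd = 43 - P. Setting quantity demanded equal to quantity supplied, 43 - P = 3P - 49, gives P* = 23 and Q* = 20.
Because the floor (29) lies above the market-clearing price, it is binding.
At P = 29: Qd = 43 - 29 = 14 and Qs = 3·29 - 49 = 38.
Surplus = Qs - Qd = 24.
Government expenditure = surplus × support price = 24 × 29 = 696.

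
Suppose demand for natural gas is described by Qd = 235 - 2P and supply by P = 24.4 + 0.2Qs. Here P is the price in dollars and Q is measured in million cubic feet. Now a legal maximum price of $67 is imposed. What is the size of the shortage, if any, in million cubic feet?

Rearranging supply gives Qs = 5P - 122. In a free market, 235 - 2P = 5P - 122 gives the equilibrium P* = 51, Q* = 133.
Since 67 is above P* = 51, the ceiling does not bind and the free-market outcome prevails.
Since the control does not bind, there is no shortage.

0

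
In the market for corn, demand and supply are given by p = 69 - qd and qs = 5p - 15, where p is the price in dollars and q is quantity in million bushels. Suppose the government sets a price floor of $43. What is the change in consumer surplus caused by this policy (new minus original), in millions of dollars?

-1174.5

Rearranging demand gives qd = 69 - p. Equilibrium: 69 - p = 5p - 15, so 84 = 6p and p* = 14, q* = 55.
The floor of 43 is above the equilibrium price 14, so it binds.
At p = 43: qd = 69 - 43 = 26 and qs = 5·43 - 15 = 200.
Consumer surplus without the control is ½ · (69 - 14) · 55 = 1512.5.
With the floor, consumers buy 26 units at 43, so CS = ½ · (69 - 43) · 26 = 338.
Change in consumer surplus = 338 - 1512.5 = -1174.5.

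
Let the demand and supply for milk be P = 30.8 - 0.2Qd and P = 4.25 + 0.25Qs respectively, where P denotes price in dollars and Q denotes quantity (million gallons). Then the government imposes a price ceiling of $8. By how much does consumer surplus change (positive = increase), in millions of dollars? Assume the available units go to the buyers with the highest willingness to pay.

-28.6

Rearranging demand gives Qd = 154 - 5P; rearranging supply gives Qs = 4P - 17. Setting quantity demanded equal to quantity supplied, 154 - 5P = 4P - 17, gives P* = 19 and Q* = 59.
Because the ceiling (8) lies below the market-clearing price, it is binding.
At P = 8: Qd = 154 - 5·8 = 114 and Qs = 4·8 - 17 = 15.
Consumer surplus without the control is ½ · (30.8 - 19) · 59 = 348.1.
With the ceiling, 15 units are sold at 8 (assume they go to the highest-value buyers). The demand price at Q = 15 is 27.8, so CS = ½ · [(30.8 - 8) + (27.8 - 8)] · 15 = 319.5.
Change in consumer surplus = 319.5 - 348.1 = -28.6.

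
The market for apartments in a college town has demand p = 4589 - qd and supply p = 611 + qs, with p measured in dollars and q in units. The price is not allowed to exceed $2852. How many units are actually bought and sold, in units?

1989

Rearranging demand gives qd = 4589 - p; rearranging supply gives qs = p - 611. In a free market, 4589 - p = p - 611 gives the equilibrium p* = 2600, q* = 1989.
Since 2852 is above p* = 2600, the ceiling does not bind and the free-market outcome prevails.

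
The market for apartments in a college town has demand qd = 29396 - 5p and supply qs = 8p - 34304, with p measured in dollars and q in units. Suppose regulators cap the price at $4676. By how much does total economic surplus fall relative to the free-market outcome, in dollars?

521830.4

Equilibrium: 29396 - 5p = 8p - 34304, so 63700 = 13p and p* = 4900, q* = 4896.
Because the ceiling (4676) lies below the market-clearing price, it is binding.
At p = 4676: qd = 29396 - 5·4676 = 6016 and qs = 8·4676 - 34304 = 3104.
Quantity traded falls to 3104. At q = 3104 the demand price is (29396 - 3104)/5 = 5258.4 and the supply price is (34304 + 3104)/8 = 4676.
Deadweight loss = ½ · (5258.4 - 4676) · (4896 - 3104) = ½ · 582.4 · 1792 = 521830.4.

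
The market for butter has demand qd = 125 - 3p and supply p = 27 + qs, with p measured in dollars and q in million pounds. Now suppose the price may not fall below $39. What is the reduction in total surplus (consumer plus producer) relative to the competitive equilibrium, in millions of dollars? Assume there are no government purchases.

Rearranging supply gives qs = p - 27. In a free market, 125 - 3p = p - 27 gives the equilibrium p* = 38, q* = 11.
Because the floor (39) lies above the market-clearing price, it is binding.
At p = 39: qd = 125 - 3·39 = 8 and qs = 39 - 27 = 12.
Quantity traded falls to 8. At q = 8 the demand price is (125 - 8)/3 = 39 and the supply price is 27 + 8 = 35.
Deadweight loss = ½ · (39 - 35) · (11 - 8) = ½ · 4 · 3 = 6.

6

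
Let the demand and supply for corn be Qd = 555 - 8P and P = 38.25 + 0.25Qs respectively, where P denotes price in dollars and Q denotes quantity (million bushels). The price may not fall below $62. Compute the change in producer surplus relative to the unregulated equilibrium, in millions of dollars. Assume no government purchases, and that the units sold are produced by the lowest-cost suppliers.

Rearranging supply gives Qs = 4P - 153. Setting quantity demanded equal to quantity supplied, 555 - 8P = 4P - 153, gives P* = 59 and Q* = 83.
Because the floor (62) lies above the market-clearing price, it is binding.
At P = 62: Qd = 555 - 8·62 = 59 and Qs = 4·62 - 153 = 95.
Producer surplus without the control is ½ · (59 - 38.25) · 83 = 861.125.
With the floor, 59 units are sold at 62. The supply price at Q = 59 is 53, so PS = ½ · [(62 - 38.25) + (62 - 53)] · 59 = 966.125.
Change in producer surplus = 966.125 - 861.125 = 105.

105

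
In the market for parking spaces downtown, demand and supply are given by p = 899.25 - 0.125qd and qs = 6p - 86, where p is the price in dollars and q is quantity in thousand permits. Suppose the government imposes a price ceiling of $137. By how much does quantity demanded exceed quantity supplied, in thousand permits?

Rearranging demand gives qd = 7194 - 8p. Setting quantity demanded equal to quantity supplied, 7194 - 8p = 6p - 86, gives p* = 520 and q* = 3034.
Because the ceiling (137) lies below the market-clearing price, it is binding.
At p = 137: qd = 7194 - 8·137 = 6098 and qs = 6·137 - 86 = 736.
Shortage = qd - qs = 6098 - 736 = 5362.

5362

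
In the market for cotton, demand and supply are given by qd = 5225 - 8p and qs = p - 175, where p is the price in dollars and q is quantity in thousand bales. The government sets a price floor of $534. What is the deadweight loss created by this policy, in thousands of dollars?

Equilibrium: 5225 - 8p = p - 175, so 5400 = 9p and p* = 600, q* = 425.
Since 534 is below p* = 600, the floor does not bind and the free-market outcome prevails.
Since the control does not bind, no trades are prevented and deadweight loss is zero.

0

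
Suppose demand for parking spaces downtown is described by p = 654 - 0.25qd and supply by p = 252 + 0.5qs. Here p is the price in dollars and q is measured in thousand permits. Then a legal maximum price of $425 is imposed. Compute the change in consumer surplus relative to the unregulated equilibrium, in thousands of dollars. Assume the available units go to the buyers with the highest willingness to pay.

Rearranging demand gives qd = 2616 - 4p; rearranging supply gives qs = 2p - 504. Without the control the market clears where 2616 - 4p = 2p - 504, i.e. p* = 520 and q* = 536.
Because the ceiling (425) lies below the market-clearing price, it is binding.
At p = 425: qd = 2616 - 4·425 = 916 and qs = 2·425 - 504 = 346.
Consumer surplus without the control is ½ · (654 - 520) · 536 = 35912.
With the ceiling, 346 units are sold at 425 (assume they go to the highest-value buyers). The demand price at q = 346 is 567.5, so CS = ½ · [(654 - 425) + (567.5 - 425)] · 346 = 64269.5.
Change in consumer surplus = 64269.5 - 35912 = 28357.5.

28357.5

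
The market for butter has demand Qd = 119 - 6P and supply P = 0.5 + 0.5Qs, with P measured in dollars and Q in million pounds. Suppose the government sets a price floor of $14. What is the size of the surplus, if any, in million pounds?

Rearranging supply gives Qs = 2P - 1. In a free market, 119 - 6P = 2P - 1 gives the equilibrium P* = 15, Q* = 29.
Since 14 is below P* = 15, the floor does not bind and the free-market outcome prevails.
Since the control does not bind, there is no surplus.

0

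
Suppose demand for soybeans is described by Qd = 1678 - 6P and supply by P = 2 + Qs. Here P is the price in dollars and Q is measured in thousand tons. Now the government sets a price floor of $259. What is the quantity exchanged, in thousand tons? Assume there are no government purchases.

Rearranging supply gives Qs = P - 2. Equilibrium: 1678 - 6P = P - 2, so 1680 = 7P and P* = 240, Q* = 238.
Since 259 > 240, the floor is binding.
At P = 259: Qd = 1678 - 6·259 = 124 and Qs = 259 - 2 = 257.
The quantity actually transacted is the short side, demand: 124.

124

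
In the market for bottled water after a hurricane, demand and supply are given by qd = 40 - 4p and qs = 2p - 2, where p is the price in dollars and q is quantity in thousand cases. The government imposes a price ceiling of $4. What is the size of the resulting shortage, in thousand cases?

Without the control the market clears where 40 - 4p = 2p - 2, i.e. p* = 7 and q* = 12.
Because the ceiling (4) lies below the market-clearing price, it is binding.
At p = 4: qd = 40 - 4·4 = 24 and qs = 2·4 - 2 = 6.
Shortage = qd - qs = 24 - 6 = 18.

18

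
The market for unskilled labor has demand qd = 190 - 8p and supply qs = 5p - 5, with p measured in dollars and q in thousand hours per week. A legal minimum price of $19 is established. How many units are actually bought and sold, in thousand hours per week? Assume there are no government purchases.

38

Without the control the market clears where 190 - 8p = 5p - 5, i.e. p* = 15 and q* = 70.
Since 19 > 15, the floor is binding.
At p = 19: qd = 190 - 8·19 = 38 and qs = 5·19 - 5 = 90.
The quantity actually transacted is the short side, demand: 38.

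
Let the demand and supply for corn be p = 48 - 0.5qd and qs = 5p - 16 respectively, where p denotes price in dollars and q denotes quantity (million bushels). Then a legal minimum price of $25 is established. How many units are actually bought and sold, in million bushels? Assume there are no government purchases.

Rearranging demand gives qd = 96 - 2p. Without the control the market clears where 96 - 2p = 5p - 16, i.e. p* = 16 and q* = 64.
Since 25 > 16, the floor is binding.
At p = 25: qd = 96 - 2·25 = 46 and qs = 5·25 - 16 = 109.
The quantity actually transacted is the short side, demand: 46.

46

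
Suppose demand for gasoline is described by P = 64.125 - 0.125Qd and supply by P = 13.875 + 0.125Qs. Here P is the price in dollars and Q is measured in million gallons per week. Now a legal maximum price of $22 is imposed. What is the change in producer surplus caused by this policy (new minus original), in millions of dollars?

Rearranging demand gives Qd = 513 - 8P; rearranging supply gives Qs = 8P - 111. Equilibrium: 513 - 8P = 8P - 111, so 624 = 16P and P* = 39, Q* = 201.
The ceiling of 22 is below the equilibrium price 39, so it binds.
At P = 22: Qd = 513 - 8·22 = 337 and Qs = 8·22 - 111 = 65.
Producer surplus without the control is ½ · (39 - 13.875) · 201 = 2525.0625.
With the ceiling, producers sell 65 units at 22, so PS = ½ · (22 - 13.875) · 65 = 264.0625.
Change in producer surplus = 264.0625 - 2525.0625 = -2261.

-2261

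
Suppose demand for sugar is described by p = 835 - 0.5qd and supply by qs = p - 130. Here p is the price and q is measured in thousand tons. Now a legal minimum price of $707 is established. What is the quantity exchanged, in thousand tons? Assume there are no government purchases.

Rearranging demand gives qd = 1670 - 2p. Without the control the market clears where 1670 - 2p = p - 130, i.e. p* = 600 and q* = 470.
The floor of 707 is above the equilibrium price 600, so it binds.
At p = 707: qd = 1670 - 2·707 = 256 and qs = 707 - 130 = 577.
The quantity actually transacted is the short side, demand: 256.

256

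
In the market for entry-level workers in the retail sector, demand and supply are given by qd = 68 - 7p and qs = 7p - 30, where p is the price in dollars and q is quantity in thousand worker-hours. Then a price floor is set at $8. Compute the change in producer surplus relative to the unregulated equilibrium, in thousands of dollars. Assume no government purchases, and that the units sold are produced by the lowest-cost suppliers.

8.5

Without the control the market clears where 68 - 7p = 7p - 30, i.e. p* = 7 and q* = 19.
The floor of 8 is above the equilibrium price 7, so it binds.
At p = 8: qd = 68 - 7·8 = 12 and qs = 7·8 - 30 = 26.
Producer surplus without the control is ½ · (7 - 30/7) · 19 = 361/14.
With the floor, 12 units are sold at 8. The supply price at q = 12 is 6, so PS = ½ · [(8 - 30/7) + (8 - 6)] · 12 = 240/7.
Change in producer surplus = 240/7 - 361/14 = 8.5.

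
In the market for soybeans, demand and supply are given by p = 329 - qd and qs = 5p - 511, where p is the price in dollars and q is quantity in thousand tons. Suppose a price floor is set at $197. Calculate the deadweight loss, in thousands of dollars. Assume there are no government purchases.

1949.4

Rearranging demand gives qd = 329 - p. In a free market, 329 - p = 5p - 511 gives the equilibrium p* = 140, q* = 189.
Because the floor (197) lies above the market-clearing price, it is binding.
At p = 197: qd = 329 - 197 = 132 and qs = 5·197 - 511 = 474.
Quantity traded falls to 132. At q = 132 the demand price is 329 - 132 = 197 and the supply price is (511 + 132)/5 = 128.6.
Deadweight loss = ½ · (197 - 128.6) · (189 - 132) = ½ · 68.4 · 57 = 1949.4.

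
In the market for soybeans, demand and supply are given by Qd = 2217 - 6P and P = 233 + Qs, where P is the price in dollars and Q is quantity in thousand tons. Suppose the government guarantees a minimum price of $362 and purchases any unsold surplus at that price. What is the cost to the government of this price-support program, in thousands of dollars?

Rearranging supply gives Qs = P - 233. Setting quantity demanded equal to quantity supplied, 2217 - 6P = P - 233, gives P* = 350 and Q* = 117.
The floor of 362 is above the equilibrium price 350, so it binds.
At P = 362: Qd = 2217 - 6·362 = 45 and Qs = 362 - 233 = 129.
Surplus = Qs - Qd = 84.
Government expenditure = surplus × support price = 84 × 362 = 30408.

30408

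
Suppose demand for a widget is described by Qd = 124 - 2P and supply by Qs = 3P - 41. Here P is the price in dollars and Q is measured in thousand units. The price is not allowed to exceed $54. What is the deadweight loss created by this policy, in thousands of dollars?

Without the control the market clears where 124 - 2P = 3P - 41, i.e. P* = 33 and Q* = 58.
Since 54 is above P* = 33, the ceiling does not bind and the free-market outcome prevails.
Since the control does not bind, no trades are prevented and deadweight loss is zero.

0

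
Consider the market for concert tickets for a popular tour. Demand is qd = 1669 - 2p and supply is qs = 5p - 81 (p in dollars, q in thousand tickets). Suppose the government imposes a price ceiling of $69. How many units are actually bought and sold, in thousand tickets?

264

Setting quantity demanded equal to quantity supplied, 1669 - 2p = 5p - 81, gives p* = 250 and q* = 1169.
The ceiling of 69 is below the equilibrium price 250, so it binds.
At p = 69: qd = 1669 - 2·69 = 1531 and qs = 5·69 - 81 = 264.
The quantity actually transacted is the short side, supply: 264.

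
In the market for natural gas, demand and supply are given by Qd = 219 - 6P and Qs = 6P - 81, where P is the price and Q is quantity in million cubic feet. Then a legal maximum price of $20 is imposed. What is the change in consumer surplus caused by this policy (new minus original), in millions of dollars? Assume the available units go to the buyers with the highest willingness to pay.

Equilibrium: 219 - 6P = 6P - 81, so 300 = 12P and P* = 25, Q* = 69.
The ceiling of 20 is below the equilibrium price 25, so it binds.
At P = 20: Qd = 219 - 6·20 = 99 and Qs = 6·20 - 81 = 39.
Consumer surplus without the control is ½ · (36.5 - 25) · 69 = 396.75.
With the ceiling, 39 units are sold at 20 (assume they go to the highest-value buyers). The demand price at Q = 39 is 30, so CS = ½ · [(36.5 - 20) + (30 - 20)] · 39 = 516.75.
Change in consumer surplus = 516.75 - 396.75 = 120.

120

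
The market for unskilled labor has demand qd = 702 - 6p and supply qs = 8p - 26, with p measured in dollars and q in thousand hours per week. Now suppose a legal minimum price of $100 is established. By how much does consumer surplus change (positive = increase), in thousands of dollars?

In a free market, 702 - 6p = 8p - 26 gives the equilibrium p* = 52, q* = 390.
Since 100 > 52, the floor is binding.
At p = 100: qd = 702 - 6·100 = 102 and qs = 8·100 - 26 = 774.
Consumer surplus without the control is ½ · (117 - 52) · 390 = 12675.
With the floor, consumers buy 102 units at 100, so CS = ½ · (117 - 100) · 102 = 867.
Change in consumer surplus = 867 - 12675 = -11808.

-11808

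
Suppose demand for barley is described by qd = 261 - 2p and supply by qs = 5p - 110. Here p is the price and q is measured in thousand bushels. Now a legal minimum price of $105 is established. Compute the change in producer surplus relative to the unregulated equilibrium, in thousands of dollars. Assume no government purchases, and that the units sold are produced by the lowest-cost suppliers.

Without the control the market clears where 261 - 2p = 5p - 110, i.e. p* = 53 and q* = 155.
Since 105 > 53, the floor is binding.
At p = 105: qd = 261 - 2·105 = 51 and qs = 5·105 - 110 = 415.
Producer surplus without the control is ½ · (53 - 22) · 155 = 2402.5.
With the floor, 51 units are sold at 105. The supply price at q = 51 is 32.2, so PS = ½ · [(105 - 22) + (105 - 32.2)] · 51 = 3972.9.
Change in producer surplus = 3972.9 - 2402.5 = 1570.4.

1570.4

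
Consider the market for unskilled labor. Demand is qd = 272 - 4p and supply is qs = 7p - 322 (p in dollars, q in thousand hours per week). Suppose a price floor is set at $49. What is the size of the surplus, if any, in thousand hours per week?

In a free market, 272 - 4p = 7p - 322 gives the equilibrium p* = 54, q* = 56.
The floor of 49 is below the equilibrium price 54, so it is not binding; the market clears at p* = 54, q* = 56.
Since the control does not bind, there is no surplus.

0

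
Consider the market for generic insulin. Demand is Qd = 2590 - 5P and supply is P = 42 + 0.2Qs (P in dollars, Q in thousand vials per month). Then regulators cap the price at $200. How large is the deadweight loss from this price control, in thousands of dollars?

Rearranging supply gives Qs = 5P - 210. Equilibrium: 2590 - 5P = 5P - 210, so 2800 = 10P and P* = 280, Q* = 1190.
Since 200 < 280, the ceiling is binding.
At P = 200: Qd = 2590 - 5·200 = 1590 and Qs = 5·200 - 210 = 790.
Quantity traded falls to 790. At Q = 790 the demand price is (2590 - 790)/5 = 360 and the supply price is (210 + 790)/5 = 200.
Deadweight loss = ½ · (360 - 200) · (1190 - 790) = ½ · 160 · 400 = 32000.

32000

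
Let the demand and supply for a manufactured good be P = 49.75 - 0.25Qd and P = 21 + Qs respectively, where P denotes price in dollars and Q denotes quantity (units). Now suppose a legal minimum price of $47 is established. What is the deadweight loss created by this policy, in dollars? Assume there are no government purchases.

90

Rearranging demand gives Qd = 199 - 4P; rearranging supply gives Qs = P - 21. Equilibrium: 199 - 4P = P - 21, so 220 = 5P and P* = 44, Q* = 23.
The floor of 47 is above the equilibrium price 44, so it binds.
At P = 47: Qd = 199 - 4·47 = 11 and Qs = 47 - 21 = 26.
Quantity traded falls to 11. At Q = 11 the demand price is (199 - 11)/4 = 47 and the supply price is 21 + 11 = 32.
Deadweight loss = ½ · (47 - 32) · (23 - 11) = ½ · 15 · 12 = 90.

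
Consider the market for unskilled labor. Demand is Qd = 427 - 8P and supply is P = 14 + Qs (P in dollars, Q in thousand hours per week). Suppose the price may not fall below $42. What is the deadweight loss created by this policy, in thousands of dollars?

0

Rearranging supply gives Qs = P - 14. Without the control the market clears where 427 - 8P = P - 14, i.e. P* = 49 and Q* = 35.
Since 42 is below P* = 49, the floor does not bind and the free-market outcome prevails.
Since the control does not bind, no trades are prevented and deadweight loss is zero.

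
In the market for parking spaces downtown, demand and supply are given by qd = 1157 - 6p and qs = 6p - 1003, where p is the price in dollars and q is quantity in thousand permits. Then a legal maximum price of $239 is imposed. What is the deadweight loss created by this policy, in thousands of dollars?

Equilibrium: 1157 - 6p = 6p - 1003, so 2160 = 12p and p* = 180, q* = 77.
Since 239 is above p* = 180, the ceiling does not bind and the free-market outcome prevails.
Since the control does not bind, no trades are prevented and deadweight loss is zero.

0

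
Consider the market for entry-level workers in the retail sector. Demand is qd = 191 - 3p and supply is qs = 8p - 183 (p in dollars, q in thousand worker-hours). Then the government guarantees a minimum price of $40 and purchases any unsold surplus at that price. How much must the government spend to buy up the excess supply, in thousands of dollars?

2640

Equilibrium: 191 - 3p = 8p - 183, so 374 = 11p and p* = 34, q* = 89.
The floor of 40 is above the equilibrium price 34, so it binds.
At p = 40: qd = 191 - 3·40 = 71 and qs = 8·40 - 183 = 137.
Surplus = qs - qd = 66.
Government expenditure = surplus × support price = 66 × 40 = 2640.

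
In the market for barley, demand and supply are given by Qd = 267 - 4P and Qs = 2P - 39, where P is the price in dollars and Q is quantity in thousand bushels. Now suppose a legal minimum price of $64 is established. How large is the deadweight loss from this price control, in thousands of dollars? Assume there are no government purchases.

1014

Setting quantity demanded equal to quantity supplied, 267 - 4P = 2P - 39, gives P* = 51 and Q* = 63.
The floor of 64 is above the equilibrium price 51, so it binds.
At P = 64: Qd = 267 - 4·64 = 11 and Qs = 2·64 - 39 = 89.
Quantity traded falls to 11. At Q = 11 the demand price is (267 - 11)/4 = 64 and the supply price is (39 + 11)/2 = 25.
Deadweight loss = ½ · (64 - 25) · (63 - 11) = ½ · 39 · 52 = 1014.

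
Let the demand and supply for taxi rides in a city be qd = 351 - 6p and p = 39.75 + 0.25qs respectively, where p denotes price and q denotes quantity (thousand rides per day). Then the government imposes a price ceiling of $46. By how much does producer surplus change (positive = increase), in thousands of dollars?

Rearranging supply gives qs = 4p - 159. Without the control the market clears where 351 - 6p = 4p - 159, i.e. p* = 51 and q* = 45.
Since 46 < 51, the ceiling is binding.
At p = 46: qd = 351 - 6·46 = 75 and qs = 4·46 - 159 = 25.
Producer surplus without the control is ½ · (51 - 39.75) · 45 = 253.125.
With the ceiling, producers sell 25 units at 46, so PS = ½ · (46 - 39.75) · 25 = 78.125.
Change in producer surplus = 78.125 - 253.125 = -175.

-175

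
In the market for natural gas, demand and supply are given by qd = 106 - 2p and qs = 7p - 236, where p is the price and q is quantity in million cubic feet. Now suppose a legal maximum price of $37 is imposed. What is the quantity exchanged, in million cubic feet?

Setting quantity demanded equal to quantity supplied, 106 - 2p = 7p - 236, gives p* = 38 and q* = 30.
Since 37 < 38, the ceiling is binding.
At p = 37: qd = 106 - 2·37 = 32 and qs = 7·37 - 236 = 23.
The quantity actually transacted is the short side, supply: 23.

23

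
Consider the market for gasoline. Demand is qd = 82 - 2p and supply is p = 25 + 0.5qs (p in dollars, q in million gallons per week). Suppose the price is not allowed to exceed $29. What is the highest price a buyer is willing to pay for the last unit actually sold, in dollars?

Rearranging supply gives qs = 2p - 50. Equilibrium: 82 - 2p = 2p - 50, so 132 = 4p and p* = 33, q* = 16.
Since 29 < 33, the ceiling is binding.
At p = 29: qd = 82 - 2·29 = 24 and qs = 2·29 - 50 = 8.
Only 8 units reach the market. On the demand curve, the marginal buyer's willingness to pay at q = 8 is (82 - 8)/2 = 37.

37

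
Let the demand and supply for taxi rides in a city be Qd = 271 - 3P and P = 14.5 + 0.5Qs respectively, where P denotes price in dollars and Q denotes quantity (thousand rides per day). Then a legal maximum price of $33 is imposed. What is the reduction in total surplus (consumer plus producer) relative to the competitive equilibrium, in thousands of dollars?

1215

Rearranging supply gives Qs = 2P - 29. In a free market, 271 - 3P = 2P - 29 gives the equilibrium P* = 60, Q* = 91.
The ceiling of 33 is below the equilibrium price 60, so it binds.
At P = 33: Qd = 271 - 3·33 = 172 and Qs = 2·33 - 29 = 37.
Quantity traded falls to 37. At Q = 37 the demand price is (271 - 37)/3 = 78 and the supply price is (29 + 37)/2 = 33.
Deadweight loss = ½ · (78 - 33) · (91 - 37) = ½ · 45 · 54 = 1215.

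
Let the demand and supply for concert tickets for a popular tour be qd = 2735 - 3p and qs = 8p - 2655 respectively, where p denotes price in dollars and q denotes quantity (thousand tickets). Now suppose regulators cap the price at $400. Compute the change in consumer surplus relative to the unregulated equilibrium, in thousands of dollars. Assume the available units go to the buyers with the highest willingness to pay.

Equilibrium: 2735 - 3p = 8p - 2655, so 5390 = 11p and p* = 490, q* = 1265.
The ceiling of 400 is below the equilibrium price 490, so it binds.
At p = 400: qd = 2735 - 3·400 = 1535 and qs = 8·400 - 2655 = 545.
Consumer surplus without the control is ½ · (2735/3 - 490) · 1265 = 1600225/6.
With the ceiling, 545 units are sold at 400 (assume they go to the highest-value buyers). The demand price at q = 545 is 730, so CS = ½ · [(2735/3 - 400) + (730 - 400)] · 545 = 1376125/6.
Change in consumer surplus = 1376125/6 - 1600225/6 = -37350.

-37350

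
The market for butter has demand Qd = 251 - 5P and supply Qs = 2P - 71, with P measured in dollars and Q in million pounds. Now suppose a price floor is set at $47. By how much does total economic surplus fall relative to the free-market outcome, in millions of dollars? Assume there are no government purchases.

8.75

Without the control the market clears where 251 - 5P = 2P - 71, i.e. P* = 46 and Q* = 21.
Because the floor (47) lies above the market-clearing price, it is binding.
At P = 47: Qd = 251 - 5·47 = 16 and Qs = 2·47 - 71 = 23.
Quantity traded falls to 16. At Q = 16 the demand price is (251 - 16)/5 = 47 and the supply price is (71 + 16)/2 = 43.5.
Deadweight loss = ½ · (47 - 43.5) · (21 - 16) = ½ · 3.5 · 5 = 8.75.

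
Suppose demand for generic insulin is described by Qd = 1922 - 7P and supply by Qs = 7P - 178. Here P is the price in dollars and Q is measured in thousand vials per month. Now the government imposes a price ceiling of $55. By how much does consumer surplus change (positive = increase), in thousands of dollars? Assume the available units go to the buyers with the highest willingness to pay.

-11922.5

Without the control the market clears where 1922 - 7P = 7P - 178, i.e. P* = 150 and Q* = 872.
Because the ceiling (55) lies below the market-clearing price, it is binding.
At P = 55: Qd = 1922 - 7·55 = 1537 and Qs = 7·55 - 178 = 207.
Consumer surplus without the control is ½ · (1922/7 - 150) · 872 = 380192/7.
With the ceiling, 207 units are sold at 55 (assume they go to the highest-value buyers). The demand price at Q = 207 is 245, so CS = ½ · [(1922/7 - 55) + (245 - 55)] · 207 = 593469/14.
Change in consumer surplus = 593469/14 - 380192/7 = -11922.5.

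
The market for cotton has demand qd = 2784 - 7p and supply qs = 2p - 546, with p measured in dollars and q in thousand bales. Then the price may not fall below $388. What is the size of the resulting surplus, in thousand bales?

Without the control the market clears where 2784 - 7p = 2p - 546, i.e. p* = 370 and q* = 194.
The floor of 388 is above the equilibrium price 370, so it binds.
At p = 388: qd = 2784 - 7·388 = 68 and qs = 2·388 - 546 = 230.
Surplus = qs - qd = 230 - 68 = 162.

162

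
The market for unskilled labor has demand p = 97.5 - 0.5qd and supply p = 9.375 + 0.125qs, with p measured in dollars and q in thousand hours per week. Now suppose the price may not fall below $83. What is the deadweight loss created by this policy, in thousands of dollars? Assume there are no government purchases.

3920

Rearranging demand gives qd = 195 - 2p; rearranging supply gives qs = 8p - 75. Setting quantity demanded equal to quantity supplied, 195 - 2p = 8p - 75, gives p* = 27 and q* = 141.
The floor of 83 is above the equilibrium price 27, so it binds.
At p = 83: qd = 195 - 2·83 = 29 and qs = 8·83 - 75 = 589.
Quantity traded falls to 29. At q = 29 the demand price is (195 - 29)/2 = 83 and the supply price is (75 + 29)/8 = 13.
Deadweight loss = ½ · (83 - 13) · (141 - 29) = ½ · 70 · 112 = 3920.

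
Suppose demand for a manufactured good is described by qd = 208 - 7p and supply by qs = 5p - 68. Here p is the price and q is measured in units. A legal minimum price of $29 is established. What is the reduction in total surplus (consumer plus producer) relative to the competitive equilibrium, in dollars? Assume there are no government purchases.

Without the control the market clears where 208 - 7p = 5p - 68, i.e. p* = 23 and q* = 47.
Since 29 > 23, the floor is binding.
At p = 29: qd = 208 - 7·29 = 5 and qs = 5·29 - 68 = 77.
Quantity traded falls to 5. At q = 5 the demand price is (208 - 5)/7 = 29 and the supply price is (68 + 5)/5 = 14.6.
Deadweight loss = ½ · (29 - 14.6) · (47 - 5) = ½ · 14.4 · 42 = 302.4.

302.4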